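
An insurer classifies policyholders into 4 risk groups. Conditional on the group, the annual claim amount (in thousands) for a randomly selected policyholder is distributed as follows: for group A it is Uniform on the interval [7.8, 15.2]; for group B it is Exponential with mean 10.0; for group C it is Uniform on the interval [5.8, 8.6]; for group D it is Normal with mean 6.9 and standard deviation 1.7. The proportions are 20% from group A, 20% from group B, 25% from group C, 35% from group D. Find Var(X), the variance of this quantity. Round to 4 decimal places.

Per component, A: μ=11.5, E[X²]=136.813; B: μ=10, E[X²]=200; C: μ=7.2, E[X²]=52.4933; D: μ=6.9, E[X²]=50.5.
E[X] = 0.2·11.5 + 0.2·10 + 0.25·7.2 + 0.35·6.9 = 8.515.
E[X²] = 0.2·136.813 + 0.2·200 + 0.25·52.4933 + 0.35·50.5 = 98.161.
Var(X) = E[X²] − (E[X])² = 98.161 − 72.5052 = 25.6558.

25.6558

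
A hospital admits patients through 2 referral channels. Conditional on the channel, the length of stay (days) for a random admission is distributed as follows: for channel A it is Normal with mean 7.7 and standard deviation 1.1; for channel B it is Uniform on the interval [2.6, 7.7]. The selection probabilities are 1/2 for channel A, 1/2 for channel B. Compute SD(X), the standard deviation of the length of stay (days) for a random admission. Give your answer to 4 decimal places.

Per component, A: μ=7.7, E[X²]=60.5; B: μ=5.15, E[X²]=28.69.
E[X] = 0.5·7.7 + 0.5·5.15 = 6.425.
E[X²] = 0.5·60.5 + 0.5·28.69 = 44.595.
Var(X) = E[X²] − (E[X])² = 44.595 − 41.2806 = 3.31437.
SD(X) = √3.31437 = 1.82054.

1.8205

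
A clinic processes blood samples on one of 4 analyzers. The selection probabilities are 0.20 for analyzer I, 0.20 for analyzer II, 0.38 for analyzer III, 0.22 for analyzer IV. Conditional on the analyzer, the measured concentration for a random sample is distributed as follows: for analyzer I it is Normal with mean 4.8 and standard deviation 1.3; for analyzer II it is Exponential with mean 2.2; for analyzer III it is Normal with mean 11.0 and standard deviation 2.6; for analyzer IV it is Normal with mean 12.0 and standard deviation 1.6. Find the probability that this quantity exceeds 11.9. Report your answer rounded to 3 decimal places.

Conditional on each analyzer, P(X > 11.9): I: 2.36013e-08; II: 0.00447571; III: 0.364614; IV: 0.524918.
By total probability, P(X > 11.9) = 0.2·2.36013e-08 + 0.2·0.00447571 + 0.38·0.364614 + 0.22·0.524918 = 0.25493.

0.255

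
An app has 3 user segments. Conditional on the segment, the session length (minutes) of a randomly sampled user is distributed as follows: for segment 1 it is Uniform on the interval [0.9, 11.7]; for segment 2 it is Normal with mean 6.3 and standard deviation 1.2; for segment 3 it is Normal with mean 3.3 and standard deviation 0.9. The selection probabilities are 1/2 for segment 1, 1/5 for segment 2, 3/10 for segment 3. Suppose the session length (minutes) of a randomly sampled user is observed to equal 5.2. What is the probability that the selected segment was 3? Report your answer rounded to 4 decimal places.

Likelihoods f(5.2 | ·): 1: 0.0925926; 2: 0.218406; 3: 0.0477406.
Posterior ∝ prior × likelihood. Numerator for 3: 0.3·0.0477406 = 0.0143222.
Normalizing constant: 0.5·0.0925926 + 0.2·0.218406 + 0.3·0.0477406 = 0.1043.
P(3 | observation) = 0.0143222 / 0.1043 = 0.137318.

0.1373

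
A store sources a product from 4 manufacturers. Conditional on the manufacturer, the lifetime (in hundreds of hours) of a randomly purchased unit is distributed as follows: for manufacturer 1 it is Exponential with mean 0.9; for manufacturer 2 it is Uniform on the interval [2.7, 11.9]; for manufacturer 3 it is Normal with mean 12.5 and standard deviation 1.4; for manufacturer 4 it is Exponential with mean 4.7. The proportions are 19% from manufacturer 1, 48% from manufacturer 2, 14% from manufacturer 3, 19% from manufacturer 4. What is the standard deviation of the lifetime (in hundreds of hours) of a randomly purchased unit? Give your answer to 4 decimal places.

Per component, 1: μ=0.9, E[X²]=1.62; 2: μ=7.3, E[X²]=60.3433; 3: μ=12.5, E[X²]=158.21; 4: μ=4.7, E[X²]=44.18.
E[X] = 0.19·0.9 + 0.48·7.3 + 0.14·12.5 + 0.19·4.7 = 6.318.
E[X²] = 0.19·1.62 + 0.48·60.3433 + 0.14·158.21 + 0.19·44.18 = 59.8162.
Var(X) = E[X²] − (E[X])² = 59.8162 − 39.9171 = 19.8991.
SD(X) = √19.8991 = 4.46084.

4.4608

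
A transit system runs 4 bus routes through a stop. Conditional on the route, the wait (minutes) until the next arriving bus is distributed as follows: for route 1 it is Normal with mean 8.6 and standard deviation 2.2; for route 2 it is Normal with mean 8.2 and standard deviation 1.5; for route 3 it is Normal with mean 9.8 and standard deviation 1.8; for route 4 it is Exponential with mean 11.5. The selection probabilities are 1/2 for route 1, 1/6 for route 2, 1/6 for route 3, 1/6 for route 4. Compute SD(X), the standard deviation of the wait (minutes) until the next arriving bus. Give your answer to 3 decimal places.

5.164

Per component, 1: μ=8.6, E[X²]=78.8; 2: μ=8.2, E[X²]=69.49; 3: μ=9.8, E[X²]=99.28; 4: μ=11.5, E[X²]=264.5.
E[X] = 0.5·8.6 + 0.166667·8.2 + 0.166667·9.8 + 0.166667·11.5 = 9.21667.
E[X²] = 0.5·78.8 + 0.166667·69.49 + 0.166667·99.28 + 0.166667·264.5 = 111.612.
Var(X) = E[X²] − (E[X])² = 111.612 − 84.9469 = 26.6647.
SD(X) = √26.6647 = 5.16379.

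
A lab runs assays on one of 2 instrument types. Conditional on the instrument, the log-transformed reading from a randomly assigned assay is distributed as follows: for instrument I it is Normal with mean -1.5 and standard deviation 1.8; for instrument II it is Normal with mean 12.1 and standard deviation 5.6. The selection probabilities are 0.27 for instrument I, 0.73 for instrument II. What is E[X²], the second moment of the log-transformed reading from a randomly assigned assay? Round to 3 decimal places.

For each component E[X²] = Var + (mean)², giving I: 5.49; II: 177.77.
Overall E[X²] = 0.27·5.49 + 0.73·177.77 = 131.254.

131.254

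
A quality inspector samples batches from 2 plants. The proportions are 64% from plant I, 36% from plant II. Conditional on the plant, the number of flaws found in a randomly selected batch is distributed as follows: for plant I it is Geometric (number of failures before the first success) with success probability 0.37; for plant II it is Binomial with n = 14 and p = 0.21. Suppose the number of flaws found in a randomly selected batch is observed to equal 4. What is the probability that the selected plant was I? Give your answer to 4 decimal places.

Likelihoods P(X=4 | ·): I: 0.058286; II: 0.184324.
Posterior ∝ prior × likelihood. Numerator for I: 0.64·0.058286 = 0.037303.
Normalizing constant: 0.64·0.058286 + 0.36·0.184324 = 0.10366.
P(I | observation) = 0.037303 / 0.10366 = 0.35986.

0.3599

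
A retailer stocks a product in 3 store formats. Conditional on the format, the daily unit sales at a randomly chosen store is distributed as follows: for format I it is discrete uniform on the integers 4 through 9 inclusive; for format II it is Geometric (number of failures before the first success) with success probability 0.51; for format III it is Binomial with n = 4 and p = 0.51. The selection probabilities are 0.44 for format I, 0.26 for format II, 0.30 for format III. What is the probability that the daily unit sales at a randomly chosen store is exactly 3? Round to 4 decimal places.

0.0936

Conditional on each format, P(X = 3): I: 0; II: 0.060001; III: 0.259996.
By total probability, P(X = 3) = 0.44·0 + 0.26·0.060001 + 0.3·0.259996 = 0.093599.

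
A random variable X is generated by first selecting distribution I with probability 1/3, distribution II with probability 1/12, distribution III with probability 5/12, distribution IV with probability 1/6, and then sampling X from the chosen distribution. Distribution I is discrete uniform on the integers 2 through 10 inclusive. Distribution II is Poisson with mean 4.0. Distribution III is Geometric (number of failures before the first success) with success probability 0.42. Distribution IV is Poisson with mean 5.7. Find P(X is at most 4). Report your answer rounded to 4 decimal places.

0.6074

Conditional on each component, P(X ≤ 4): I: 0.333333; II: 0.628837; III: 0.934364; IV: 0.327215.
By total probability, P(X ≤ 4) = 0.333333·0.333333 + 0.0833333·0.628837 + 0.416667·0.934364 + 0.166667·0.327215 = 0.607368.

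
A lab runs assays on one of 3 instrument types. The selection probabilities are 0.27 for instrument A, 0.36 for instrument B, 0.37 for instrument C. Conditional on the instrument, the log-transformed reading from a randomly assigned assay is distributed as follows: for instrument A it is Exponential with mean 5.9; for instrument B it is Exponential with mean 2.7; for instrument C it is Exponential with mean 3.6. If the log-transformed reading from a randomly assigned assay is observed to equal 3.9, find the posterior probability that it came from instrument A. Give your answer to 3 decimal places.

Likelihoods f(3.9 | ·): A: 0.0875129; B: 0.0873619; C: 0.0940182.
Posterior ∝ prior × likelihood. Numerator for A: 0.27·0.0875129 = 0.0236285.
Normalizing constant: 0.27·0.0875129 + 0.36·0.0873619 + 0.37·0.0940182 = 0.0898655.
P(A | observation) = 0.0236285 / 0.0898655 = 0.262932.

0.263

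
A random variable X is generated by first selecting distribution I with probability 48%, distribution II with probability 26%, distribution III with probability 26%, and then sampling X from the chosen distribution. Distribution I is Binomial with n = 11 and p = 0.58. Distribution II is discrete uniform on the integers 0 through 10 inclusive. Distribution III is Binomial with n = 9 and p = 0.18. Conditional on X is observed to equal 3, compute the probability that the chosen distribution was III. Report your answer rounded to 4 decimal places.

Likelihoods P(X=3 | ·): I: 0.0311718; II: 0.0909091; III: 0.148929.
Posterior ∝ prior × likelihood. Numerator for III: 0.26·0.148929 = 0.0387216.
Normalizing constant: 0.48·0.0311718 + 0.26·0.0909091 + 0.26·0.148929 = 0.0773204.
P(III | observation) = 0.0387216 / 0.0773204 = 0.500794.

0.5008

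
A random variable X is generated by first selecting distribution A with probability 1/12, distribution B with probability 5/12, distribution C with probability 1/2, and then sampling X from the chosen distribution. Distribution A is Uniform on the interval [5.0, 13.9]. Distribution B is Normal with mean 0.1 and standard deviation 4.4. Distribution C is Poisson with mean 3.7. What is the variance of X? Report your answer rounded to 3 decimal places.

Per component, A: μ=9.45, E[X²]=95.9033; B: μ=0.1, E[X²]=19.37; C: μ=3.7, E[X²]=17.39.
E[X] = 0.0833333·9.45 + 0.416667·0.1 + 0.5·3.7 = 2.67917.
E[X²] = 0.0833333·95.9033 + 0.416667·19.37 + 0.5·17.39 = 24.7578.
Var(X) = E[X²] − (E[X])² = 24.7578 − 7.17793 = 17.5798.

17.580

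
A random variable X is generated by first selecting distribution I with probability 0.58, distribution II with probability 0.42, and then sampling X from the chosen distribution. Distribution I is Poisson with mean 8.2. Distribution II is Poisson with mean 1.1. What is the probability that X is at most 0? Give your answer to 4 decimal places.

0.1400

Conditional on each component, P(X ≤ 0): I: 0.000274654; II: 0.332871.
By total probability, P(X ≤ 0) = 0.58·0.000274654 + 0.42·0.332871 = 0.139965.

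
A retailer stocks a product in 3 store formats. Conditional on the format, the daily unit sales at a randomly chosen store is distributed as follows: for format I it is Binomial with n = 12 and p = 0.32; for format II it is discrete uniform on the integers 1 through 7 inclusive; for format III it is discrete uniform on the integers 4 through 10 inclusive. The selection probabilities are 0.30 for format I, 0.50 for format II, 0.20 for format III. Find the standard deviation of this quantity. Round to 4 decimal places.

2.2553

Per component, I: μ=3.84, E[X²]=17.3568; II: μ=4, E[X²]=20; III: μ=7, E[X²]=53.
E[X] = 0.3·3.84 + 0.5·4 + 0.2·7 = 4.552.
E[X²] = 0.3·17.3568 + 0.5·20 + 0.2·53 = 25.807.
Var(X) = E[X²] − (E[X])² = 25.807 − 20.7207 = 5.08634.
SD(X) = √5.08634 = 2.25529.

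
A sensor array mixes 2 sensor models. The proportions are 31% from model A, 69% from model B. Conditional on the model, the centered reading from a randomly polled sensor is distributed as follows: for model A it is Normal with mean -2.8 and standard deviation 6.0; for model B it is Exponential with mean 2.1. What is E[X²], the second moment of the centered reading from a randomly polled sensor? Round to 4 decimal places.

19.6762

For each component E[X²] = Var + (mean)², giving A: 43.84; B: 8.82.
Overall E[X²] = 0.31·43.84 + 0.69·8.82 = 19.6762.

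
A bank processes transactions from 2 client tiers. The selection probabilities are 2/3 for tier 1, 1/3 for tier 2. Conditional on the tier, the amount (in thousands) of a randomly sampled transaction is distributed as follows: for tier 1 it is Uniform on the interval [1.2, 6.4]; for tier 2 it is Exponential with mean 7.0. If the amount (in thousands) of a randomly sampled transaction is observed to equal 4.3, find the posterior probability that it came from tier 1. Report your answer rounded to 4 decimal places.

Likelihoods f(4.3 | ·): 1: 0.192308; 2: 0.0772896.
Posterior ∝ prior × likelihood. Numerator for 1: 0.666667·0.192308 = 0.128205.
Normalizing constant: 0.666667·0.192308 + 0.333333·0.0772896 = 0.153968.
P(1 | observation) = 0.128205 / 0.153968 = 0.832672.

0.8327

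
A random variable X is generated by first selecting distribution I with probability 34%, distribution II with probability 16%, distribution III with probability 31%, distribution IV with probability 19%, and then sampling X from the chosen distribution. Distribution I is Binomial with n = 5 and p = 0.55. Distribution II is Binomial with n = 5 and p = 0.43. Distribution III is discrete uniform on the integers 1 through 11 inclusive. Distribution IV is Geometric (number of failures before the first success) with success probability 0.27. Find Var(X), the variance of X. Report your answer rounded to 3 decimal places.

8.137

Per component, I: μ=2.75, E[X²]=8.8; II: μ=2.15, E[X²]=5.848; III: μ=6, E[X²]=46; IV: μ=2.7037, E[X²]=17.3237.
E[X] = 0.34·2.75 + 0.16·2.15 + 0.31·6 + 0.19·2.7037 = 3.6527.
E[X²] = 0.34·8.8 + 0.16·5.848 + 0.31·46 + 0.19·17.3237 = 21.4792.
Var(X) = E[X²] − (E[X])² = 21.4792 − 13.3422 = 8.13694.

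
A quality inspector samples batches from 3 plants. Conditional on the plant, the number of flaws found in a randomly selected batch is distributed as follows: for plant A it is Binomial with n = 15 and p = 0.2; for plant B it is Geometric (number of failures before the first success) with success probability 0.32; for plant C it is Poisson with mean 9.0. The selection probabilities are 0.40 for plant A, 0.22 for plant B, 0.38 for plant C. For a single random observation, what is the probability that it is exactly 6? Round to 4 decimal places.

Conditional on each plant, P(X = 6): A: 0.0429926; B: 0.0316376; C: 0.0910903.
By total probability, P(X = 6) = 0.4·0.0429926 + 0.22·0.0316376 + 0.38·0.0910903 = 0.0587716.

0.0588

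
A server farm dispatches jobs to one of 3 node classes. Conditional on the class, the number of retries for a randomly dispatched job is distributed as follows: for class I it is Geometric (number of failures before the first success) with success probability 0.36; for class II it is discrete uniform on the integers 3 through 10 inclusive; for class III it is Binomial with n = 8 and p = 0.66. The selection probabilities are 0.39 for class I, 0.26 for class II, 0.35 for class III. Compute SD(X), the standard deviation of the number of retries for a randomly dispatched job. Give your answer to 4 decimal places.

2.8267

Per component, I: μ=1.77778, E[X²]=8.09877; II: μ=6.5, E[X²]=47.5; III: μ=5.28, E[X²]=29.6736.
E[X] = 0.39·1.77778 + 0.26·6.5 + 0.35·5.28 = 4.23133.
E[X²] = 0.39·8.09877 + 0.26·47.5 + 0.35·29.6736 = 25.8943.
Var(X) = E[X²] − (E[X])² = 25.8943 − 17.9042 = 7.9901.
SD(X) = √7.9901 = 2.82668.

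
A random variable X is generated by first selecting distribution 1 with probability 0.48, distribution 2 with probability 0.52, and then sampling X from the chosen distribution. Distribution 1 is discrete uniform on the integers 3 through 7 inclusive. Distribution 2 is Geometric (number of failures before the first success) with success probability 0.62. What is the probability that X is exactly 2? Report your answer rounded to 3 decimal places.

Conditional on each component, P(X = 2): 1: 0; 2: 0.089528.
By total probability, P(X = 2) = 0.48·0 + 0.52·0.089528 = 0.0465546.

0.047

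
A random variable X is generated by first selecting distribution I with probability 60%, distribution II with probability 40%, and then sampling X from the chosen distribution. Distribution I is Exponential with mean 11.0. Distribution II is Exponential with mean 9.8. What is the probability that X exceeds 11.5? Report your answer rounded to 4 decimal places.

Conditional on each component, P(X > 11.5): I: 0.351532; II: 0.309292.
By total probability, P(X > 11.5) = 0.6·0.351532 + 0.4·0.309292 = 0.334636.

0.3346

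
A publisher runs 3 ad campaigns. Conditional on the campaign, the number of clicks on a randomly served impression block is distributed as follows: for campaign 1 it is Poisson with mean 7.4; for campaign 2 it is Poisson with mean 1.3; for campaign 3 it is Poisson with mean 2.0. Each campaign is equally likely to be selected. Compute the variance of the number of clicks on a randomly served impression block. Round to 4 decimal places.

Per component, 1: μ=7.4, E[X²]=62.16; 2: μ=1.3, E[X²]=2.99; 3: μ=2, E[X²]=6.
E[X] = 0.333333·7.4 + 0.333333·1.3 + 0.333333·2 = 3.56667.
E[X²] = 0.333333·62.16 + 0.333333·2.99 + 0.333333·6 = 23.7167.
Var(X) = E[X²] − (E[X])² = 23.7167 − 12.7211 = 10.9956.

10.9956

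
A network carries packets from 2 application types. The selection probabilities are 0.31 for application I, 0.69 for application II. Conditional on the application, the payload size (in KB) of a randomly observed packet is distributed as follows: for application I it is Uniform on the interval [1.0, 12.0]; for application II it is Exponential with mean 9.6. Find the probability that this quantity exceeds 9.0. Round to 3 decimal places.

Conditional on each application, P(X > 9.0): I: 0.272727; II: 0.391606.
By total probability, P(X > 9.0) = 0.31·0.272727 + 0.69·0.391606 = 0.354753.

0.355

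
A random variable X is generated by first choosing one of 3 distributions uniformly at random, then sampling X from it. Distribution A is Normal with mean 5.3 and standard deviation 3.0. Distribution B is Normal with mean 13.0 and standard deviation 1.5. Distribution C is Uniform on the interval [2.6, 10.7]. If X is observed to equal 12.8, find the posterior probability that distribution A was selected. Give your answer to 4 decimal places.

Likelihoods f(12.8 | ·): A: 0.00584277; B: 0.263608; C: 0.
Posterior ∝ prior × likelihood. Numerator for A: 0.333333·0.00584277 = 0.00194759.
Normalizing constant: 0.333333·0.00584277 + 0.333333·0.263608 + 0.333333·0 = 0.0898169.
P(A | observation) = 0.00194759 / 0.0898169 = 0.021684.

0.0217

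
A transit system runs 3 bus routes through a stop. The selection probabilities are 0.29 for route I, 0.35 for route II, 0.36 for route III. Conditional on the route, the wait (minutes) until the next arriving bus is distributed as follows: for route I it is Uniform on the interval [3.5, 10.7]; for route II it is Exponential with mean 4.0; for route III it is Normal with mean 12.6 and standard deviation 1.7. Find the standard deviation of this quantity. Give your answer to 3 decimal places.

Per component, I: μ=7.1, E[X²]=54.73; II: μ=4, E[X²]=32; III: μ=12.6, E[X²]=161.65.
E[X] = 0.29·7.1 + 0.35·4 + 0.36·12.6 = 7.995.
E[X²] = 0.29·54.73 + 0.35·32 + 0.36·161.65 = 85.2657.
Var(X) = E[X²] − (E[X])² = 85.2657 − 63.92 = 21.3457.
SD(X) = √21.3457 = 4.62014.

4.620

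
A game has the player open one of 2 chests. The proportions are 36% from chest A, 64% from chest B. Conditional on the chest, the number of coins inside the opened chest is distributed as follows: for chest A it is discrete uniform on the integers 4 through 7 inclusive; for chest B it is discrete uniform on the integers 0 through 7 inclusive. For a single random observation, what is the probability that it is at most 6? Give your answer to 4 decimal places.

0.8300

Conditional on each chest, P(X ≤ 6): A: 0.75; B: 0.875.
By total probability, P(X ≤ 6) = 0.36·0.75 + 0.64·0.875 = 0.83.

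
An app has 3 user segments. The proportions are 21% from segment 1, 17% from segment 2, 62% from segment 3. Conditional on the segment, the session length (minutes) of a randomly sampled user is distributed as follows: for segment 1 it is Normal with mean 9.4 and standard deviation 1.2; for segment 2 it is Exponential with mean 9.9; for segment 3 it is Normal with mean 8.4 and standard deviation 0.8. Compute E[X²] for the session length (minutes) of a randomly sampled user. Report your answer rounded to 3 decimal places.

For each component E[X²] = Var + (mean)², giving 1: 89.8; 2: 196.02; 3: 71.2.
Overall E[X²] = 0.21·89.8 + 0.17·196.02 + 0.62·71.2 = 96.3254.

96.325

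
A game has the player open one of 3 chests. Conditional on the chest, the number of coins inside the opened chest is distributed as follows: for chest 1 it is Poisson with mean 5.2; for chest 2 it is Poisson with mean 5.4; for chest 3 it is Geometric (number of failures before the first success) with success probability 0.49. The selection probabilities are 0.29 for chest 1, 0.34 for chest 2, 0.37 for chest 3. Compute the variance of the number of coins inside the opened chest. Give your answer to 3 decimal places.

Per component, 1: μ=5.2, E[X²]=32.24; 2: μ=5.4, E[X²]=34.56; 3: μ=1.04082, E[X²]=3.20741.
E[X] = 0.29·5.2 + 0.34·5.4 + 0.37·1.04082 = 3.7291.
E[X²] = 0.29·32.24 + 0.34·34.56 + 0.37·3.20741 = 22.2867.
Var(X) = E[X²] − (E[X])² = 22.2867 − 13.9062 = 8.38054.

8.381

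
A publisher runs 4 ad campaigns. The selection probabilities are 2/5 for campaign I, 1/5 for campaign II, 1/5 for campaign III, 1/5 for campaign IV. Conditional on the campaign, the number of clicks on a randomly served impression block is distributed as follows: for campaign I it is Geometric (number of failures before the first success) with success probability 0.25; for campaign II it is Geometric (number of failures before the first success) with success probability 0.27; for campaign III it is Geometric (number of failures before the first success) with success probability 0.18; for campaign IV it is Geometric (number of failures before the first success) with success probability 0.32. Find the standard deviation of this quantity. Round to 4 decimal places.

3.7204

Per component, I: μ=3, E[X²]=21; II: μ=2.7037, E[X²]=17.3237; III: μ=4.55556, E[X²]=46.0617; IV: μ=2.125, E[X²]=11.1562.
E[X] = 0.4·3 + 0.2·2.7037 + 0.2·4.55556 + 0.2·2.125 = 3.07685.
E[X²] = 0.4·21 + 0.2·17.3237 + 0.2·46.0617 + 0.2·11.1562 = 23.3083.
Var(X) = E[X²] − (E[X])² = 23.3083 − 9.46702 = 13.8413.
SD(X) = √13.8413 = 3.72039.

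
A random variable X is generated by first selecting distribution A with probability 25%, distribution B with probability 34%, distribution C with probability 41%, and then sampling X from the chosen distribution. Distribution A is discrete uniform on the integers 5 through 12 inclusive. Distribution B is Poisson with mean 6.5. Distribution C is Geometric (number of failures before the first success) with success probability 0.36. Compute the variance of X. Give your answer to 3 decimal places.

13.628

Per component, A: μ=8.5, E[X²]=77.5; B: μ=6.5, E[X²]=48.75; C: μ=1.77778, E[X²]=8.09877.
E[X] = 0.25·8.5 + 0.34·6.5 + 0.41·1.77778 = 5.06389.
E[X²] = 0.25·77.5 + 0.34·48.75 + 0.41·8.09877 = 39.2705.
Var(X) = E[X²] − (E[X])² = 39.2705 − 25.643 = 13.6275.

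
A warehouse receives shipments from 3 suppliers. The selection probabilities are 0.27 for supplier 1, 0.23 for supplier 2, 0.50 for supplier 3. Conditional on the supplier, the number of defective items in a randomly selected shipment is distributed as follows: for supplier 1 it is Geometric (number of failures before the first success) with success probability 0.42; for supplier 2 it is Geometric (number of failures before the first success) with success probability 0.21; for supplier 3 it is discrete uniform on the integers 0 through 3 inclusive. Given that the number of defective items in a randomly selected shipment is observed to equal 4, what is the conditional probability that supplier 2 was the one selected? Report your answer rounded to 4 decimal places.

0.5945

Likelihoods P(X=4 | ·): 1: 0.0475293; 2: 0.0817952; 3: 0.
Posterior ∝ prior × likelihood. Numerator for 2: 0.23·0.0817952 = 0.0188129.
Normalizing constant: 0.27·0.0475293 + 0.23·0.0817952 + 0.5·0 = 0.0316458.
P(2 | observation) = 0.0188129 / 0.0316458 = 0.594483.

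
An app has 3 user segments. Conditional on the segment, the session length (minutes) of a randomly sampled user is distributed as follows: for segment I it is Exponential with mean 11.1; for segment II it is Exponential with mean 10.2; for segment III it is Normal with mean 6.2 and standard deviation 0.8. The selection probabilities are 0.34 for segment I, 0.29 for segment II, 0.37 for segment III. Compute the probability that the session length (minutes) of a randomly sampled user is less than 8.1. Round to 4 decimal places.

Conditional on each segment, P(X < 8.1): I: 0.517961; II: 0.54802; III: 0.991226.
By total probability, P(X < 8.1) = 0.34·0.517961 + 0.29·0.54802 + 0.37·0.991226 = 0.701786.

0.7018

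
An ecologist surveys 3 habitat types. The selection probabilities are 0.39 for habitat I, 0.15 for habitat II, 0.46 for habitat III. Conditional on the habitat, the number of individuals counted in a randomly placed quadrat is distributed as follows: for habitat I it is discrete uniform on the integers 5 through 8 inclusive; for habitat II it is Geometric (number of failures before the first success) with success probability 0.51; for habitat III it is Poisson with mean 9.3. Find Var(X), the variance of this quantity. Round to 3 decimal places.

Per component, I: μ=6.5, E[X²]=43.5; II: μ=0.960784, E[X²]=2.807; III: μ=9.3, E[X²]=95.79.
E[X] = 0.39·6.5 + 0.15·0.960784 + 0.46·9.3 = 6.95712.
E[X²] = 0.39·43.5 + 0.15·2.807 + 0.46·95.79 = 61.4494.
Var(X) = E[X²] − (E[X])² = 61.4494 − 48.4015 = 13.048.

13.048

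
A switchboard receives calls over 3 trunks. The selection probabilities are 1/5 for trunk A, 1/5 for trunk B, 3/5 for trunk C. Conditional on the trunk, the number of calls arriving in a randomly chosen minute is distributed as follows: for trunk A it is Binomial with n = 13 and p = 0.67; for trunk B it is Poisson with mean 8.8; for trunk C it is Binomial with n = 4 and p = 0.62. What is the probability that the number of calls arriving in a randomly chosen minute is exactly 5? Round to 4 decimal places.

Conditional on each trunk, P(X = 5): A: 0.0244379; B: 0.0662889; C: 0.
By total probability, P(X = 5) = 0.2·0.0244379 + 0.2·0.0662889 + 0.6·0 = 0.0181454.

0.0181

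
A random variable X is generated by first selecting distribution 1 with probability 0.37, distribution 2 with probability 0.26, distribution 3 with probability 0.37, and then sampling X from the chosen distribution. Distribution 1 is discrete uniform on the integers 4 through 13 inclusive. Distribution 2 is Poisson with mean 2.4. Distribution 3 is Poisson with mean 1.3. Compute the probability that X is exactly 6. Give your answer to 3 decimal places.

0.044

Conditional on each component, P(X = 6): 1: 0.1; 2: 0.0240784; 3: 0.00182703.
By total probability, P(X = 6) = 0.37·0.1 + 0.26·0.0240784 + 0.37·0.00182703 = 0.0439364.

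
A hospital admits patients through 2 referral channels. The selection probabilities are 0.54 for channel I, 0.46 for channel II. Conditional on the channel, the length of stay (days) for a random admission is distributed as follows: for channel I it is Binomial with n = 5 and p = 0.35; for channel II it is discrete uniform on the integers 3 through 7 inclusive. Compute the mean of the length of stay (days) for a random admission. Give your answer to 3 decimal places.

Component means — I: 1.75; II: 5.
E[X] = 0.54·1.75 + 0.46·5 = 3.245.

3.245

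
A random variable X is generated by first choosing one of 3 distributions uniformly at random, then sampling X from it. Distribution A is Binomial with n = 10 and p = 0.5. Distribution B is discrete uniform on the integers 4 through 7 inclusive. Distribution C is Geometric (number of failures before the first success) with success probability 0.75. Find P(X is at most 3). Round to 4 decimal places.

0.3893

Conditional on each component, P(X ≤ 3): A: 0.171875; B: 0; C: 0.996094.
By total probability, P(X ≤ 3) = 0.333333·0.171875 + 0.333333·0 + 0.333333·0.996094 = 0.389323.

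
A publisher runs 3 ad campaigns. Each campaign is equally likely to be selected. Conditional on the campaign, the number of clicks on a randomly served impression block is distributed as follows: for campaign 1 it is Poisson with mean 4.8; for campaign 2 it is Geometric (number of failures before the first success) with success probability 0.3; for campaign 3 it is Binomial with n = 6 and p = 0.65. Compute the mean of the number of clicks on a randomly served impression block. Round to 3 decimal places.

Component means — 1: 4.8; 2: 2.33333; 3: 3.9.
E[X] = 0.333333·4.8 + 0.333333·2.33333 + 0.333333·3.9 = 3.67778.

3.678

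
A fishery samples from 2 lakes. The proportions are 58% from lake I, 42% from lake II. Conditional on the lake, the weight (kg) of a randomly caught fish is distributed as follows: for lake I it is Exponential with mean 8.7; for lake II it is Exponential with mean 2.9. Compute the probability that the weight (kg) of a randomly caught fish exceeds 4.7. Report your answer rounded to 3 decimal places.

0.421

Conditional on each lake, P(X > 4.7): I: 0.582614; II: 0.197762.
By total probability, P(X > 4.7) = 0.58·0.582614 + 0.42·0.197762 = 0.420976.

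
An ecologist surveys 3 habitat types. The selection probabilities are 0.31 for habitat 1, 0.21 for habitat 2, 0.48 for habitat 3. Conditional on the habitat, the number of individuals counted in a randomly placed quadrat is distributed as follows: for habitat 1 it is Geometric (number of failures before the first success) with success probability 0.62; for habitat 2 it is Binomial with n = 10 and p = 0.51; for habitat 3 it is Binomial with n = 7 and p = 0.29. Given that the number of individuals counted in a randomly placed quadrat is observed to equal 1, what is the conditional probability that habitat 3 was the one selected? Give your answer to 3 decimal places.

Likelihoods P(X=1 | ·): 1: 0.2356; 2: 0.00830491; 3: 0.260044.
Posterior ∝ prior × likelihood. Numerator for 3: 0.48·0.260044 = 0.124821.
Normalizing constant: 0.31·0.2356 + 0.21·0.00830491 + 0.48·0.260044 = 0.199601.
P(3 | observation) = 0.124821 / 0.199601 = 0.625352.

0.625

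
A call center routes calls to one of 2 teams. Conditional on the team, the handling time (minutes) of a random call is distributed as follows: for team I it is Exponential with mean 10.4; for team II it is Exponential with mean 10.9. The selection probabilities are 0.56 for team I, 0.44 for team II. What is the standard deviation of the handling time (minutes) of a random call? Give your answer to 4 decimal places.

10.6258

Per component, I: μ=10.4, E[X²]=216.32; II: μ=10.9, E[X²]=237.62.
E[X] = 0.56·10.4 + 0.44·10.9 = 10.62.
E[X²] = 0.56·216.32 + 0.44·237.62 = 225.692.
Var(X) = E[X²] − (E[X])² = 225.692 − 112.784 = 112.908.
SD(X) = √112.908 = 10.6258.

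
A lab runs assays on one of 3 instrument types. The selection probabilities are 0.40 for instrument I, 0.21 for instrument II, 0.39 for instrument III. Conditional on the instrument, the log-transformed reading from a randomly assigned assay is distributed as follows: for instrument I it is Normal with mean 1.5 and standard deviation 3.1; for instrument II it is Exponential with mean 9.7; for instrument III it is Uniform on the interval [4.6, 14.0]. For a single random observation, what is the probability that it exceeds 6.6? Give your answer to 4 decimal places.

Conditional on each instrument, P(X > 6.6): I: 0.0499683; II: 0.506408; III: 0.787234.
By total probability, P(X > 6.6) = 0.4·0.0499683 + 0.21·0.506408 + 0.39·0.787234 = 0.433354.

0.4334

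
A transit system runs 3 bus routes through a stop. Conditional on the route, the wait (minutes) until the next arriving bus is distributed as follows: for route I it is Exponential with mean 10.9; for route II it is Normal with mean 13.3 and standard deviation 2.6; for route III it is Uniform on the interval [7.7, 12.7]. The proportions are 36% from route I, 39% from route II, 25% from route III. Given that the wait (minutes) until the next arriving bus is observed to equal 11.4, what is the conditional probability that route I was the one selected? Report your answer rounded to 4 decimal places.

Likelihoods f(11.4 | ·): I: 0.0322372; II: 0.117483; III: 0.2.
Posterior ∝ prior × likelihood. Numerator for I: 0.36·0.0322372 = 0.0116054.
Normalizing constant: 0.36·0.0322372 + 0.39·0.117483 + 0.25·0.2 = 0.107424.
P(I | observation) = 0.0116054 / 0.107424 = 0.108034.

0.1080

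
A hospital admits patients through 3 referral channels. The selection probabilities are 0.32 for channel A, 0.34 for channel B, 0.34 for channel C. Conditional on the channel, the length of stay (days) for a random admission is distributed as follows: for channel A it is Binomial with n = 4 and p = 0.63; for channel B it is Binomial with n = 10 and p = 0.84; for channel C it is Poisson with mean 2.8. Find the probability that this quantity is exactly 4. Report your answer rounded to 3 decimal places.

0.104

Conditional on each channel, P(X = 4): A: 0.15753; B: 0.00175411; C: 0.155739.
By total probability, P(X = 4) = 0.32·0.15753 + 0.34·0.00175411 + 0.34·0.155739 = 0.103957.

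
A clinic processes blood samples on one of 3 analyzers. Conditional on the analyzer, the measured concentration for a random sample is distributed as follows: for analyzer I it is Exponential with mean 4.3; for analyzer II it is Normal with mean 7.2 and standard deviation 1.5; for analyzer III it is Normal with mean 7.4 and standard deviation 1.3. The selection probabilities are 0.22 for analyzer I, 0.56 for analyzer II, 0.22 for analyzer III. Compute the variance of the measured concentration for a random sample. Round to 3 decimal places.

7.206

Per component, I: μ=4.3, E[X²]=36.98; II: μ=7.2, E[X²]=54.09; III: μ=7.4, E[X²]=56.45.
E[X] = 0.22·4.3 + 0.56·7.2 + 0.22·7.4 = 6.606.
E[X²] = 0.22·36.98 + 0.56·54.09 + 0.22·56.45 = 50.845.
Var(X) = E[X²] − (E[X])² = 50.845 − 43.6392 = 7.20576.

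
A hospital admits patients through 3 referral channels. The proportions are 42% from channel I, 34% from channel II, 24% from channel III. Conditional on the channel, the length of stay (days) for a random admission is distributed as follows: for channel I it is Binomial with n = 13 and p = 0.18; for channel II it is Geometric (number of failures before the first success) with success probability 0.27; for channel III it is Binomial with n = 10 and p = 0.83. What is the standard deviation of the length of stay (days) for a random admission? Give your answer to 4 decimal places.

3.2717

Per component, I: μ=2.34, E[X²]=7.3944; II: μ=2.7037, E[X²]=17.3237; III: μ=8.3, E[X²]=70.301.
E[X] = 0.42·2.34 + 0.34·2.7037 + 0.24·8.3 = 3.89406.
E[X²] = 0.42·7.3944 + 0.34·17.3237 + 0.24·70.301 = 25.868.
Var(X) = E[X²] − (E[X])² = 25.868 − 15.1637 = 10.7043.
SD(X) = √10.7043 = 3.27174.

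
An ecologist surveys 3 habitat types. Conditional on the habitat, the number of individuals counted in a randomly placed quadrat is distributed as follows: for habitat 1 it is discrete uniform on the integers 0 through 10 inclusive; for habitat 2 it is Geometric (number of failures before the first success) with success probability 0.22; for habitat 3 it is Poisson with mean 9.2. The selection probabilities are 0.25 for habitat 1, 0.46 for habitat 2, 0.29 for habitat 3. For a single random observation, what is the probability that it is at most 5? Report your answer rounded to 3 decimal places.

0.523

Conditional on each habitat, P(X ≤ 5): 1: 0.545455; 2: 0.7748; 3: 0.104074.
By total probability, P(X ≤ 5) = 0.25·0.545455 + 0.46·0.7748 + 0.29·0.104074 = 0.522953.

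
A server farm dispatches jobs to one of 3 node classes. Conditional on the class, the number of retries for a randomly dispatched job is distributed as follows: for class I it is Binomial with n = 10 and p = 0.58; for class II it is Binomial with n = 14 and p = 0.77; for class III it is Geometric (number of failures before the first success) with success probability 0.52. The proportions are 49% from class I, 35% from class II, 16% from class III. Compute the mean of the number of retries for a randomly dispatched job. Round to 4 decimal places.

6.7627

Component means — I: 5.8; II: 10.78; III: 0.923077.
E[X] = 0.49·5.8 + 0.35·10.78 + 0.16·0.923077 = 6.76269.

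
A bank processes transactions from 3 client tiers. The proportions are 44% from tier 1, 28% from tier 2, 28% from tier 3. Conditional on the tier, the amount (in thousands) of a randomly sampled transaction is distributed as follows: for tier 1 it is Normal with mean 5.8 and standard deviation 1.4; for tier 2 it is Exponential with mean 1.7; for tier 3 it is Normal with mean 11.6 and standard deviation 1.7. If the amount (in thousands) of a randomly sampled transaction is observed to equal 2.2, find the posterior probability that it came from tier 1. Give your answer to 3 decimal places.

Likelihoods f(2.2 | ·): 1: 0.010446; 2: 0.161259; 3: 5.38661e-08.
Posterior ∝ prior × likelihood. Numerator for 1: 0.44·0.010446 = 0.00459625.
Normalizing constant: 0.44·0.010446 + 0.28·0.161259 + 0.28·5.38661e-08 = 0.0497487.
P(1 | observation) = 0.00459625 / 0.0497487 = 0.0923895.

0.092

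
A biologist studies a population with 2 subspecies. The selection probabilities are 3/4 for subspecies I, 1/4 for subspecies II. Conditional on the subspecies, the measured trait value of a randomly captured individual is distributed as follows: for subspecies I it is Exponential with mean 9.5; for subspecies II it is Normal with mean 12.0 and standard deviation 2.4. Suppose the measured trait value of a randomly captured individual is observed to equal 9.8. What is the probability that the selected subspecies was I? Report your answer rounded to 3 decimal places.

0.508

Likelihoods f(9.8 | ·): I: 0.0375204; II: 0.109203.
Posterior ∝ prior × likelihood. Numerator for I: 0.75·0.0375204 = 0.0281403.
Normalizing constant: 0.75·0.0375204 + 0.25·0.109203 = 0.0554411.
P(I | observation) = 0.0281403 / 0.0554411 = 0.507571.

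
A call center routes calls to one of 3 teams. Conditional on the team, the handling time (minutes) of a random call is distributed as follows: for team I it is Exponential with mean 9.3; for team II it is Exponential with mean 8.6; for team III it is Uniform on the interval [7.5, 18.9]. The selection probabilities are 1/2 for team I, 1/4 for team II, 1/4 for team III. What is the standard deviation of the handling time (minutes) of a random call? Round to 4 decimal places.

8.2297

Per component, I: μ=9.3, E[X²]=172.98; II: μ=8.6, E[X²]=147.92; III: μ=13.2, E[X²]=185.07.
E[X] = 0.5·9.3 + 0.25·8.6 + 0.25·13.2 = 10.1.
E[X²] = 0.5·172.98 + 0.25·147.92 + 0.25·185.07 = 169.738.
Var(X) = E[X²] − (E[X])² = 169.738 − 102.01 = 67.7275.
SD(X) = √67.7275 = 8.22967.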